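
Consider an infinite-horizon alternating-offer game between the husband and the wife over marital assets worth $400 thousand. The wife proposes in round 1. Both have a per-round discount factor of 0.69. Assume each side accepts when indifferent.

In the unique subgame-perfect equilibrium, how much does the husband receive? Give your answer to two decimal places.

163.31

Let x be the wife's share when the wife proposes and y be the husband's share when the husband proposes.
The husband accepts iff offered ≥ 0.69·y, so x = 400 − 0.69y. Symmetrically y = 400 − 0.69x.
Substituting: x = 400 − 0.69(400 − 0.69x), giving x(1 − 0.69·0.69) = 400(1 − 0.69).
So x = 400 × 0.31 / 0.5239 ≈ 236.6864, and the husband receives 400 − x ≈ 163.3136.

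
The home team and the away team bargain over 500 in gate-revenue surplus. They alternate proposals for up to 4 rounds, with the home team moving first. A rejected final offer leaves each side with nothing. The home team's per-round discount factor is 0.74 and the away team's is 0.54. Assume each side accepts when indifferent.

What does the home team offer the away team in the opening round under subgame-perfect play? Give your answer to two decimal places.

Work backward from the last round.
Round 4 (the away team proposes): rejection yields 0 for the home team; the away team offers 0 and keeps 500.
Round 3 (the home team proposes): the away team can get 500 next round, worth 0.54 × 500 = 270 now, so the home team offers 270, keeping 230.
Round 2 (the away team proposes): the home team can get 230 next round, worth 0.74 × 230 = 170.2 now, so the away team offers 170.2, keeping 329.8.
Round 1 (the home team proposes): the away team can get 329.8 next round, worth 0.54 × 329.8 = 178.092 now, so the home team offers 178.092, keeping 321.908.

178.09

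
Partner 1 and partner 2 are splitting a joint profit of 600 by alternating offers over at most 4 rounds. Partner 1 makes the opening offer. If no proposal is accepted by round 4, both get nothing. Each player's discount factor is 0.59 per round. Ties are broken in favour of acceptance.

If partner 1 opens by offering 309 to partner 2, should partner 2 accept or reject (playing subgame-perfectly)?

Round 4 (partner 2 proposes): rejection yields 0 for partner 1; partner 2 offers 0 and keeps 600.
Round 3 (partner 1 proposes): partner 2 can get 600 next round, worth 0.59 × 600 = 354 now; partner 1 offers that and keeps 246.
Round 2 (partner 2 proposes): partner 1 can get 246 next round, worth 0.59 × 246 = 145.14 now; partner 2 offers that and keeps 454.86.
So by rejecting in round 1, partner 2 gets 454.86 next round, worth 0.59 × 454.86 = 268.3674 now.
Offer 309 ≥ 268.3674, so partner 2 accepts.

Accept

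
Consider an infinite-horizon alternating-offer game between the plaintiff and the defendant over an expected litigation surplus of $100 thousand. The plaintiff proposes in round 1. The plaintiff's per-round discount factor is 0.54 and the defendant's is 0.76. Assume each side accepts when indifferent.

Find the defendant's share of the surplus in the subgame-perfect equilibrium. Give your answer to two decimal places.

59.29

Let x be the plaintiff's share when the plaintiff proposes and y be the defendant's share when the defendant proposes.
The defendant accepts iff offered ≥ 0.76·y, so x = 100 − 0.76y. Symmetrically y = 100 − 0.54x.
Substituting: x = 100 − 0.76(100 − 0.54x), giving x(1 − 0.54·0.76) = 100(1 − 0.76).
So x = 100 × 0.24 / 0.5896 ≈ 40.7056, and the defendant receives 100 − x ≈ 59.2944.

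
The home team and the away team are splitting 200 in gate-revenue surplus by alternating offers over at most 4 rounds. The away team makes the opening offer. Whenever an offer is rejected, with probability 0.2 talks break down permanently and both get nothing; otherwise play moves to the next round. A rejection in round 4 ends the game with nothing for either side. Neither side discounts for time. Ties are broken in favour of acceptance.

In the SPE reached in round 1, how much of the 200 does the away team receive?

65.6

Round 4 (the home team proposes): rejection yields 0 for the away team; the home team offers 0 and keeps 200.
Round 3 (the away team proposes): rejecting gives the home team an expected 0.8 × 200 = 160, so the away team offers 160, keeping 40.
Round 2 (the home team proposes): rejecting gives the away team an expected 0.8 × 40 = 32, so the home team offers 32, keeping 168.
Round 1 (the away team proposes): rejecting gives the home team an expected 0.8 × 168 = 134.4. The away team offers 134.4 and keeps 200 − 134.4 = 65.6.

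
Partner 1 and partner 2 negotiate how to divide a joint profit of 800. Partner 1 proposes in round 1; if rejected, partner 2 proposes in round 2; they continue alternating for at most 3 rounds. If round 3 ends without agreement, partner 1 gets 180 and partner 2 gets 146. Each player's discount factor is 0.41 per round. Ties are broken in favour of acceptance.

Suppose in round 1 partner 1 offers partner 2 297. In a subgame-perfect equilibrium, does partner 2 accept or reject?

Accept

Round 3 (partner 1 proposes): partner 2 gets 146 if talks fail, so partner 1 offers 146 and keeps 654.
Round 2 (partner 2 proposes): partner 1 can get 654 next round, worth 0.41 × 654 = 268.14 now, so partner 2 offers 268.14, keeping 531.86.
So by rejecting in round 1, partner 2 gets 531.86 next round, worth 0.41 × 531.86 = 218.0626 now.
Offer 297 ≥ 218.0626, so partner 2 accepts.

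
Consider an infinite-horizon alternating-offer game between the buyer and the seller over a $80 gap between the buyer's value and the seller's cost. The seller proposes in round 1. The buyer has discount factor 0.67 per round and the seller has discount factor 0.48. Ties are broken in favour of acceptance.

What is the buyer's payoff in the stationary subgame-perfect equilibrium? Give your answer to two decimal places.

41.08

Let x be the seller's share when the seller proposes and y be the buyer's share when the buyer proposes.
The buyer accepts iff offered ≥ 0.67·y, so x = 80 − 0.67y. Symmetrically y = 80 − 0.48x.
Substituting: x = 80 − 0.67(80 − 0.48x), giving x(1 − 0.48·0.67) = 80(1 − 0.67).
So x = 80 × 0.33 / 0.6784 ≈ 38.9151, and the buyer receives 80 − x ≈ 41.0849.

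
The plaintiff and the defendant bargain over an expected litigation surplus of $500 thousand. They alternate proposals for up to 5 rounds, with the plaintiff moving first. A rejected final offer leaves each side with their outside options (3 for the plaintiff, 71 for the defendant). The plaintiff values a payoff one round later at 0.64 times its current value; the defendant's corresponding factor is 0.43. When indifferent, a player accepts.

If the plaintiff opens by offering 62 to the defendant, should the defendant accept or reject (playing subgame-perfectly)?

Reject

Work out the defendant's continuation value if the offer is rejected.
Round 5 (the plaintiff proposes): the defendant gets 71 if talks fail, so the plaintiff offers 71 and keeps 429.
Round 4 (the defendant proposes): the plaintiff can get 429 next round, worth 0.64 × 429 = 274.56 now. The defendant offers 274.56 and keeps 500 − 274.56 = 225.44.
Round 3 (the plaintiff proposes): the defendant can get 225.44 next round, worth 0.43 × 225.44 = 96.9392 now. The plaintiff offers 96.9392 and keeps 500 − 96.9392 = 403.0608.
Round 2 (the defendant proposes): the plaintiff can get 403.0608 next round, worth 0.64 × 403.0608 = 257.958912 now, so the defendant offers 257.958912, keeping 242.041088.
So by rejecting in round 1, the defendant gets 242.041088 next round, worth 0.43 × 242.041088 = 104.07766784 now.
Offer 62 < 104.07766784, so the defendant rejects.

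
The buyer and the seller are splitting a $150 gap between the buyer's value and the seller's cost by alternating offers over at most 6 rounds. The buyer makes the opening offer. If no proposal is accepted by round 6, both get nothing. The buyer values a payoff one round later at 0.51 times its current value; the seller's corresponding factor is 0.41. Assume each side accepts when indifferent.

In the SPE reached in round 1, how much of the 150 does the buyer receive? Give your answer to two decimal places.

110.87

Round 6 (the seller proposes): the buyer will accept anything ≥ 0, so the seller offers 0 and keeps 150.
Round 5 (the buyer proposes): the seller can get 150 next round, worth 0.41 × 150 = 61.5 now, so the buyer offers 61.5, keeping 88.5.
Round 4 (the seller proposes): the buyer can get 88.5 next round, worth 0.51 × 88.5 = 45.135 now, so the seller offers 45.135, keeping 104.865.
Round 3 (the buyer proposes): the seller can get 104.865 next round, worth 0.41 × 104.865 = 42.99465 now, so the buyer offers 42.99465, keeping 107.00535.
Round 2 (the seller proposes): the buyer can get 107.00535 next round, worth 0.51 × 107.00535 = 54.5727285 now, so the seller offers 54.5727285, keeping 95.4272715.
Round 1 (the buyer proposes): the seller can get 95.4272715 next round, worth 0.41 × 95.4272715 = 39.125181315 now, so the buyer offers 39.125181315, keeping 110.874818685.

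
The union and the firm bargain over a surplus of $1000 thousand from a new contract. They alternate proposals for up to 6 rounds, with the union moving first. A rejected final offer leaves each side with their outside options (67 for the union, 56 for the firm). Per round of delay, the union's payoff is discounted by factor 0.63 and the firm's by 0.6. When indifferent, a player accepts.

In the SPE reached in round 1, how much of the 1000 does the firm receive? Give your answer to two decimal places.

Round 6 (the firm proposes): the union gets 67 if talks fail, so the firm offers 67 and keeps 933.
Round 5 (the union proposes): the firm can get 933 next round, worth 0.6 × 933 = 559.8 now; the union offers that and keeps 440.2.
Round 4 (the firm proposes): the union can get 440.2 next round, worth 0.63 × 440.2 = 277.326 now. The firm offers 277.326 and keeps 1000 − 277.326 = 722.674.
Round 3 (the union proposes): the firm can get 722.674 next round, worth 0.6 × 722.674 = 433.6044 now; the union offers that and keeps 566.3956.
Round 2 (the firm proposes): the union can get 566.3956 next round, worth 0.63 × 566.3956 = 356.829228 now. The firm offers 356.829228 and keeps 1000 − 356.829228 = 643.170772.
Round 1 (the union proposes): the firm can get 643.170772 next round, worth 0.6 × 643.170772 = 385.9024632 now; the union offers that and keeps 614.0975368.

385.90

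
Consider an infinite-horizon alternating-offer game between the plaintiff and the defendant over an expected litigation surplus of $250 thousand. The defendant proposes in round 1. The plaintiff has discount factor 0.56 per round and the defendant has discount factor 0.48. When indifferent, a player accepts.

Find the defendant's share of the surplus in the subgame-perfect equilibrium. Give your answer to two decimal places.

In a stationary SPE each proposer offers the other exactly their discounted continuation value.
If the defendant keeps x when proposing and the plaintiff keeps y when proposing, then x = 250 − 0.56y and y = 250 − 0.48x.
Solving: x = 250(1 − 0.56) / (1 − 0.48·0.56) = 110 / 0.7312 ≈ 150.4376.
The plaintiff gets 250 − 150.4376 ≈ 99.5624.

150.44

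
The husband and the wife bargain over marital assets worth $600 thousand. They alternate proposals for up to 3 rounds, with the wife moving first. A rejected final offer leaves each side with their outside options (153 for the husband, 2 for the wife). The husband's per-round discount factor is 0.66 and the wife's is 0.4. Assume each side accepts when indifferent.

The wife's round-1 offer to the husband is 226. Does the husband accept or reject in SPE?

Reject

Round 3 (the wife proposes): the husband gets 153 if talks fail, so the wife offers 153 and keeps 447.
Round 2 (the husband proposes): the wife can get 447 next round, worth 0.4 × 447 = 178.8 now, so the husband offers 178.8, keeping 421.2.
So by rejecting in round 1, the husband gets 421.2 next round, worth 0.66 × 421.2 = 277.992 now.
Offer 226 < 277.992, so the husband rejects.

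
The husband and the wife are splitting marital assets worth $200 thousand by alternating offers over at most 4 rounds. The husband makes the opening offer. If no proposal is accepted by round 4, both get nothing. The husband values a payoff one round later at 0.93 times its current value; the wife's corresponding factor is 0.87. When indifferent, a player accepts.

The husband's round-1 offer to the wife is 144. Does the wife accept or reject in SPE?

Reject

Work out the wife's continuation value if the offer is rejected.
Round 4 (the wife proposes): the husband will accept anything ≥ 0, so the wife offers 0 and keeps 200.
Round 3 (the husband proposes): the wife can get 200 next round, worth 0.87 × 200 = 174 now, so the husband offers 174, keeping 26.
Round 2 (the wife proposes): the husband can get 26 next round, worth 0.93 × 26 = 24.18 now. The wife offers 24.18 and keeps 200 − 24.18 = 175.82.
So by rejecting in round 1, the wife gets 175.82 next round, worth 0.87 × 175.82 = 152.9634 now.
Offer 144 < 152.9634, so the wife rejects.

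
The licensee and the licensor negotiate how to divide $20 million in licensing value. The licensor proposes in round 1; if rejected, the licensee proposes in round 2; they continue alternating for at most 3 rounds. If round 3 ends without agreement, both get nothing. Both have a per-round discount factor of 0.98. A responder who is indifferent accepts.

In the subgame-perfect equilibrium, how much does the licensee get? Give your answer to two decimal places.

Solve by backward induction from round 3.
Round 3 (the licensor proposes): rejection yields 0 for the licensee; the licensor offers 0 and keeps 20.
Round 2 (the licensee proposes): the licensor can get 20 next round, worth 0.98 × 20 = 19.6 now, so the licensee offers 19.6, keeping 0.4.
Round 1 (the licensor proposes): the licensee can get 0.4 next round, worth 0.98 × 0.4 = 0.392 now; the licensor offers that and keeps 19.608.

0.39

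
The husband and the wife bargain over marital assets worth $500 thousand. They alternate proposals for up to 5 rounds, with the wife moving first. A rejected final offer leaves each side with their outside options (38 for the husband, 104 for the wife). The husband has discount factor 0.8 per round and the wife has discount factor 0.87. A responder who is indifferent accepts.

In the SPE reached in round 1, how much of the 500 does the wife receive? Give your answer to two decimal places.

Work backward from the last round.
Round 5 (the wife proposes): the husband gets 38 if talks fail, so the wife offers 38 and keeps 462.
Round 4 (the husband proposes): the wife can get 462 next round, worth 0.87 × 462 = 401.94 now, so the husband offers 401.94, keeping 98.06.
Round 3 (the wife proposes): the husband can get 98.06 next round, worth 0.8 × 98.06 = 78.448 now; the wife offers that and keeps 421.552.
Round 2 (the husband proposes): the wife can get 421.552 next round, worth 0.87 × 421.552 = 366.75024 now, so the husband offers 366.75024, keeping 133.24976.
Round 1 (the wife proposes): the husband can get 133.24976 next round, worth 0.8 × 133.24976 = 106.599808 now. The wife offers 106.599808 and keeps 500 − 106.599808 = 393.400192.

393.40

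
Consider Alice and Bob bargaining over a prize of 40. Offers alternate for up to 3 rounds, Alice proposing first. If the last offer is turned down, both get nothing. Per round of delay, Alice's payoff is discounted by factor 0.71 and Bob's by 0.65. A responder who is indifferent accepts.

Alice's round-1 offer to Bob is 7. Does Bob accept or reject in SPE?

Round 3 (Alice proposes): rejection yields 0 for Bob; Alice offers 0 and keeps 40.
Round 2 (Bob proposes): Alice can get 40 next round, worth 0.71 × 40 = 28.4 now, so Bob offers 28.4, keeping 11.6.
So by rejecting in round 1, Bob gets 11.6 next round, worth 0.65 × 11.6 = 7.54 now.
Offer 7 < 7.54, so Bob rejects.

Reject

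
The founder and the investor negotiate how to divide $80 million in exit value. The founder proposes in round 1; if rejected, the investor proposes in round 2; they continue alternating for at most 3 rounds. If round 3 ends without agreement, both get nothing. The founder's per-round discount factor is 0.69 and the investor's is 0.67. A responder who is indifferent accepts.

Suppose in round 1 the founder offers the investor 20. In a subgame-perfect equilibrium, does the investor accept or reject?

Round 3 (the founder proposes): the investor will accept anything ≥ 0, so the founder offers 0 and keeps 80.
Round 2 (the investor proposes): the founder can get 80 next round, worth 0.69 × 80 = 55.2 now; the investor offers that and keeps 24.8.
So by rejecting in round 1, the investor gets 24.8 next round, worth 0.67 × 24.8 = 16.616 now.
Offer 20 ≥ 16.616, so the investor accepts.

Accept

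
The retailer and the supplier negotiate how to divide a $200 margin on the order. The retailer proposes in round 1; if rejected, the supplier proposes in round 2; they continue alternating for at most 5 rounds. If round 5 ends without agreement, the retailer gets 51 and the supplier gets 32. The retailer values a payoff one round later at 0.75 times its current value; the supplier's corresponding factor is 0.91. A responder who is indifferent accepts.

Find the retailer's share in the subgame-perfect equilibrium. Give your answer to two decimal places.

Round 5 (the retailer proposes): the supplier gets 32 if talks fail, so the retailer offers 32 and keeps 168.
Round 4 (the supplier proposes): the retailer can get 168 next round, worth 0.75 × 168 = 126 now, so the supplier offers 126, keeping 74.
Round 3 (the retailer proposes): the supplier can get 74 next round, worth 0.91 × 74 = 67.34 now; the retailer offers that and keeps 132.66.
Round 2 (the supplier proposes): the retailer can get 132.66 next round, worth 0.75 × 132.66 = 99.495 now; the supplier offers that and keeps 100.505.
Round 1 (the retailer proposes): the supplier can get 100.505 next round, worth 0.91 × 100.505 = 91.45955 now, so the retailer offers 91.45955, keeping 108.54045.

108.54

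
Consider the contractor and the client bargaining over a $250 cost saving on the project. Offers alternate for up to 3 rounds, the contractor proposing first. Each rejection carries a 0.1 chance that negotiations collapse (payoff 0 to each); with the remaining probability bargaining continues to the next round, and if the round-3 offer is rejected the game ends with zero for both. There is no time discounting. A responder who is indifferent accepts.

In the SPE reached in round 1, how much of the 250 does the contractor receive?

Round 3 (the contractor proposes): the client will accept anything ≥ 0, so the contractor offers 0 and keeps 250.
Round 2 (the client proposes): rejecting gives the contractor an expected 0.9 × 250 = 225, so the client offers 225, keeping 25.
Round 1 (the contractor proposes): rejecting gives the client an expected 0.9 × 25 = 22.5; the contractor offers that and keeps 227.5.

227.5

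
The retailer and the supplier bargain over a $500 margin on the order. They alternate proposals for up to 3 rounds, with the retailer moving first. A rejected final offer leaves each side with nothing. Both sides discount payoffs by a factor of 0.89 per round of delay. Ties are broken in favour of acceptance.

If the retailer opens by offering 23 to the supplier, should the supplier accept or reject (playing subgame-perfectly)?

Work out the supplier's continuation value if the offer is rejected.
Round 3 (the retailer proposes): the supplier will accept anything ≥ 0, so the retailer offers 0 and keeps 500.
Round 2 (the supplier proposes): the retailer can get 500 next round, worth 0.89 × 500 = 445 now; the supplier offers that and keeps 55.
So by rejecting in round 1, the supplier gets 55 next round, worth 0.89 × 55 = 48.95 now.
Offer 23 < 48.95, so the supplier rejects.

Reject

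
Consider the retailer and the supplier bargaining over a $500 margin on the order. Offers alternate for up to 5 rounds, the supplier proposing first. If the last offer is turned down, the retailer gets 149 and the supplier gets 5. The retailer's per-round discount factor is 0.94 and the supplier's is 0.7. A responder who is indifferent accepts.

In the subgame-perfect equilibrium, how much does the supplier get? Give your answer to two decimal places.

Round 5 (the supplier proposes): the retailer gets 149 if talks fail, so the supplier offers 149 and keeps 351.
Round 4 (the retailer proposes): the supplier can get 351 next round, worth 0.7 × 351 = 245.7 now; the retailer offers that and keeps 254.3.
Round 3 (the supplier proposes): the retailer can get 254.3 next round, worth 0.94 × 254.3 = 239.042 now; the supplier offers that and keeps 260.958.
Round 2 (the retailer proposes): the supplier can get 260.958 next round, worth 0.7 × 260.958 = 182.6706 now, so the retailer offers 182.6706, keeping 317.3294.
Round 1 (the supplier proposes): the retailer can get 317.3294 next round, worth 0.94 × 317.3294 = 298.289636 now. The supplier offers 298.289636 and keeps 500 − 298.289636 = 201.710364.

201.71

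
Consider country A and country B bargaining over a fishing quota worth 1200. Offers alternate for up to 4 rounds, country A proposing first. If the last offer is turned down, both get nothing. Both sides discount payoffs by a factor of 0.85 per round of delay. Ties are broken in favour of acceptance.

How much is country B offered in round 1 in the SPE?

889.95

Round 4 (country B proposes): rejection yields 0 for country A; country B offers 0 and keeps 1200.
Round 3 (country A proposes): country B can get 1200 next round, worth 0.85 × 1200 = 1020 now. Country A offers 1020 and keeps 1200 − 1020 = 180.
Round 2 (country B proposes): country A can get 180 next round, worth 0.85 × 180 = 153 now. Country B offers 153 and keeps 1200 − 153 = 1047.
Round 1 (country A proposes): country B can get 1047 next round, worth 0.85 × 1047 = 889.95 now; country A offers that and keeps 310.05.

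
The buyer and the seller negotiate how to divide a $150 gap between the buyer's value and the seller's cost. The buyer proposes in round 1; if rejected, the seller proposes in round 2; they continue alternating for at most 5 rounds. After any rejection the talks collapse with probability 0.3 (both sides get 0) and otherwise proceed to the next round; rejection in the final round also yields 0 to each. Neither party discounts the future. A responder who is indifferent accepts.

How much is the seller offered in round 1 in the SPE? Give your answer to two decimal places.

Round 5 (the buyer proposes): rejection yields 0 for the seller; the buyer offers 0 and keeps 150.
Round 4 (the seller proposes): rejecting gives the buyer an expected 0.7 × 150 = 105, so the seller offers 105, keeping 45.
Round 3 (the buyer proposes): rejecting gives the seller an expected 0.7 × 45 = 31.5; the buyer offers that and keeps 118.5.
Round 2 (the seller proposes): rejecting gives the buyer an expected 0.7 × 118.5 = 82.95; the seller offers that and keeps 67.05.
Round 1 (the buyer proposes): rejecting gives the seller an expected 0.7 × 67.05 = 46.935. The buyer offers 46.935 and keeps 150 − 46.935 = 103.065.

46.94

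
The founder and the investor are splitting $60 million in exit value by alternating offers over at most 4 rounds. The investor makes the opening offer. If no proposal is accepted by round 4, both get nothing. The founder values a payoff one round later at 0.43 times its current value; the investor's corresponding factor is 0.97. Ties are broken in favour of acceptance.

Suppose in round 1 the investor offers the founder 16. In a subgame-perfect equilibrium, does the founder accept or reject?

Round 4 (the founder proposes): the investor will accept anything ≥ 0, so the founder offers 0 and keeps 60.
Round 3 (the investor proposes): the founder can get 60 next round, worth 0.43 × 60 = 25.8 now; the investor offers that and keeps 34.2.
Round 2 (the founder proposes): the investor can get 34.2 next round, worth 0.97 × 34.2 = 33.174 now. The founder offers 33.174 and keeps 60 − 33.174 = 26.826.
So by rejecting in round 1, the founder gets 26.826 next round, worth 0.43 × 26.826 = 11.53518 now.
Offer 16 ≥ 11.53518, so the founder accepts.

Accept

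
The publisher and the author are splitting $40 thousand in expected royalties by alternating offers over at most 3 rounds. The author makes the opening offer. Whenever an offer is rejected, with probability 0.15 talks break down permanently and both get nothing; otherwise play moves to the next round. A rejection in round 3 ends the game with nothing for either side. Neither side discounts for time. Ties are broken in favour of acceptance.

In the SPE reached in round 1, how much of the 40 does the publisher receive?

Round 3 (the author proposes): the publisher will accept anything ≥ 0, so the author offers 0 and keeps 40.
Round 2 (the publisher proposes): rejecting gives the author an expected 0.85 × 40 = 34, so the publisher offers 34, keeping 6.
Round 1 (the author proposes): rejecting gives the publisher an expected 0.85 × 6 = 5.1. The author offers 5.1 and keeps 40 − 5.1 = 34.9.

5.1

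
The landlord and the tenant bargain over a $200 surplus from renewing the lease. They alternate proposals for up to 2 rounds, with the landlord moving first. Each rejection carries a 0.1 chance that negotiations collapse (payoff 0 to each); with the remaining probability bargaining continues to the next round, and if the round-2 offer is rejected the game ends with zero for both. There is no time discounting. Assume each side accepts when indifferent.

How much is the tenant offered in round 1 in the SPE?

By backward induction:
Round 2 (the tenant proposes): the landlord will accept anything ≥ 0, so the tenant offers 0 and keeps 200.
Round 1 (the landlord proposes): rejecting gives the tenant an expected 0.9 × 200 = 180. The landlord offers 180 and keeps 200 − 180 = 20.

180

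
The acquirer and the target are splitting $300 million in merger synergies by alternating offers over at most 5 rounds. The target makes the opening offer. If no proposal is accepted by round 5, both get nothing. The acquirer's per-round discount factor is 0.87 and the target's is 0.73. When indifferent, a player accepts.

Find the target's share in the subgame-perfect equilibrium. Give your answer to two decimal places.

Work backward from the last round.
Round 5 (the target proposes): rejection yields 0 for the acquirer; the target offers 0 and keeps 300.
Round 4 (the acquirer proposes): the target can get 300 next round, worth 0.73 × 300 = 219 now. The acquirer offers 219 and keeps 300 − 219 = 81.
Round 3 (the target proposes): the acquirer can get 81 next round, worth 0.87 × 81 = 70.47 now, so the target offers 70.47, keeping 229.53.
Round 2 (the acquirer proposes): the target can get 229.53 next round, worth 0.73 × 229.53 = 167.5569 now, so the acquirer offers 167.5569, keeping 132.4431.
Round 1 (the target proposes): the acquirer can get 132.4431 next round, worth 0.87 × 132.4431 = 115.225497 now; the target offers that and keeps 184.774503.

184.77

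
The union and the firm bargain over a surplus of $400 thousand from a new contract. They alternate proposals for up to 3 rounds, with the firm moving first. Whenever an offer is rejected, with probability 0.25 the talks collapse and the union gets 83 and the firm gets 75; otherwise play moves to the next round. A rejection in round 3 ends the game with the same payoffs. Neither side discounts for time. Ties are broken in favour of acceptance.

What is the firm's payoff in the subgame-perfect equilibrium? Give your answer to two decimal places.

Round 3 (the firm proposes): the union gets 83 if talks fail, so the firm offers 83 and keeps 317.
Round 2 (the union proposes): rejecting gives the firm an expected 0.75 × 317 + 0.25 × 75 = 256.5; the union offers that and keeps 143.5.
Round 1 (the firm proposes): rejecting gives the union an expected 0.75 × 143.5 + 0.25 × 83 = 128.375; the firm offers that and keeps 271.625.

271.63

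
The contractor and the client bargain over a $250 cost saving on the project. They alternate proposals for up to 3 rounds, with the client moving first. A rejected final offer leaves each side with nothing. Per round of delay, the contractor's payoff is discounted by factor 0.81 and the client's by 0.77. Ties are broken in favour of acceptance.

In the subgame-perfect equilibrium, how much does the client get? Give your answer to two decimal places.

203.43

Round 3 (the client proposes): the contractor will accept anything ≥ 0, so the client offers 0 and keeps 250.
Round 2 (the contractor proposes): the client can get 250 next round, worth 0.77 × 250 = 192.5 now. The contractor offers 192.5 and keeps 250 − 192.5 = 57.5.
Round 1 (the client proposes): the contractor can get 57.5 next round, worth 0.81 × 57.5 = 46.575 now; the client offers that and keeps 203.425.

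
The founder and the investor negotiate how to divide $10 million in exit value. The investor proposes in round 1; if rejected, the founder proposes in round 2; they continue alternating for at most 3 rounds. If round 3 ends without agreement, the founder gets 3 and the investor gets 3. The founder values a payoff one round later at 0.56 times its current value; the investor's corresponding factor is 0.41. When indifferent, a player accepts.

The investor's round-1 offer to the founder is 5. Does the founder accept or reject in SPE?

Work out the founder's continuation value if the offer is rejected.
Round 3 (the investor proposes): the founder gets 3 if talks fail, so the investor offers 3 and keeps 7.
Round 2 (the founder proposes): the investor can get 7 next round, worth 0.41 × 7 = 2.87 now; the founder offers that and keeps 7.13.
So by rejecting in round 1, the founder gets 7.13 next round, worth 0.56 × 7.13 = 3.9928 now.
Offer 5 ≥ 3.9928, so the founder accepts.

Accept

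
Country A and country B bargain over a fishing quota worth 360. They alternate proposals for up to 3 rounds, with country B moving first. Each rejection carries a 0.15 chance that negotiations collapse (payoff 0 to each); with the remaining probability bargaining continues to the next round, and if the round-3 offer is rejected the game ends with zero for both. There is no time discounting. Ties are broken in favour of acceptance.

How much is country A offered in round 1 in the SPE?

Round 3 (country B proposes): country A will accept anything ≥ 0, so country B offers 0 and keeps 360.
Round 2 (country A proposes): rejecting gives country B an expected 0.85 × 360 = 306, so country A offers 306, keeping 54.
Round 1 (country B proposes): rejecting gives country A an expected 0.85 × 54 = 45.9, so country B offers 45.9, keeping 314.1.

45.9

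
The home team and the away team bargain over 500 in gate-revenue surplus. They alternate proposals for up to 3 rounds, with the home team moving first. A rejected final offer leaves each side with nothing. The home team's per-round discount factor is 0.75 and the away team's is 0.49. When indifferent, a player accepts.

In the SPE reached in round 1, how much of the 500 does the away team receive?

Round 3 (the home team proposes): the away team will accept anything ≥ 0, so the home team offers 0 and keeps 500.
Round 2 (the away team proposes): the home team can get 500 next round, worth 0.75 × 500 = 375 now. The away team offers 375 and keeps 500 − 375 = 125.
Round 1 (the home team proposes): the away team can get 125 next round, worth 0.49 × 125 = 61.25 now; the home team offers that and keeps 438.75.

61.25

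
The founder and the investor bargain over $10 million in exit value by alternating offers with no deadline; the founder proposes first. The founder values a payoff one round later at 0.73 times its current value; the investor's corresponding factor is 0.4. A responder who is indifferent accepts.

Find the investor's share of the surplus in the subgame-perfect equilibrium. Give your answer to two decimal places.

1.53

In a stationary SPE each proposer offers the other exactly their discounted continuation value.
If the founder keeps x when proposing and the investor keeps y when proposing, then x = 10 − 0.4y and y = 10 − 0.73x.
Solving: x = 10(1 − 0.4) / (1 − 0.73·0.4) = 6 / 0.708 ≈ 8.4746.
The investor gets 10 − 8.4746 ≈ 1.5254.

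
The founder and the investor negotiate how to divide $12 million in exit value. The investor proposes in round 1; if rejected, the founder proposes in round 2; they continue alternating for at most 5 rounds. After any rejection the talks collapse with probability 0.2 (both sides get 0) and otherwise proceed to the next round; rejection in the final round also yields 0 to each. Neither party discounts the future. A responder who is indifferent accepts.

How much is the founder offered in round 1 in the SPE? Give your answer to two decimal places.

Round 5 (the investor proposes): the founder will accept anything ≥ 0, so the investor offers 0 and keeps 12.
Round 4 (the founder proposes): rejecting gives the investor an expected 0.8 × 12 = 9.6; the founder offers that and keeps 2.4.
Round 3 (the investor proposes): rejecting gives the founder an expected 0.8 × 2.4 = 1.92, so the investor offers 1.92, keeping 10.08.
Round 2 (the founder proposes): rejecting gives the investor an expected 0.8 × 10.08 = 8.064; the founder offers that and keeps 3.936.
Round 1 (the investor proposes): rejecting gives the founder an expected 0.8 × 3.936 = 3.1488, so the investor offers 3.1488, keeping 8.8512.

3.15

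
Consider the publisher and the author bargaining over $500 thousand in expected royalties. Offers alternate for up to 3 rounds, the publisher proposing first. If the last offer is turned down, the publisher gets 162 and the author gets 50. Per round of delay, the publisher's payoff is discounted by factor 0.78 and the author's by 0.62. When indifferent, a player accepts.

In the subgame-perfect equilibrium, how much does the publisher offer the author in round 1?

92.38

Solve by backward induction from round 3.
Round 3 (the publisher proposes): the author gets 50 if talks fail, so the publisher offers 50 and keeps 450.
Round 2 (the author proposes): the publisher can get 450 next round, worth 0.78 × 450 = 351 now. The author offers 351 and keeps 500 − 351 = 149.
Round 1 (the publisher proposes): the author can get 149 next round, worth 0.62 × 149 = 92.38 now. The publisher offers 92.38 and keeps 500 − 92.38 = 407.62.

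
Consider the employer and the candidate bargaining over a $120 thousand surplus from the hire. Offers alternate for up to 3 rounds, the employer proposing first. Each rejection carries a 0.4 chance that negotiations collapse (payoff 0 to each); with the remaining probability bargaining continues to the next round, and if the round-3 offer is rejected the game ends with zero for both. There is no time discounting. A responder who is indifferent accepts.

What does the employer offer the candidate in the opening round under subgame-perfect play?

28.8

Round 3 (the employer proposes): rejection yields 0 for the candidate; the employer offers 0 and keeps 120.
Round 2 (the candidate proposes): rejecting gives the employer an expected 0.6 × 120 = 72. The candidate offers 72 and keeps 120 − 72 = 48.
Round 1 (the employer proposes): rejecting gives the candidate an expected 0.6 × 48 = 28.8. The employer offers 28.8 and keeps 120 − 28.8 = 91.2.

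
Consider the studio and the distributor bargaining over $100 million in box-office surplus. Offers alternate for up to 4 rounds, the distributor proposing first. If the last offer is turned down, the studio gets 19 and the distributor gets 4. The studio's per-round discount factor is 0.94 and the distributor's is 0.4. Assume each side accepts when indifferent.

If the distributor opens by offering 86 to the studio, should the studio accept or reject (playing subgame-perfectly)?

Reject

Round 4 (the studio proposes): the distributor gets 4 if talks fail, so the studio offers 4 and keeps 96.
Round 3 (the distributor proposes): the studio can get 96 next round, worth 0.94 × 96 = 90.24 now, so the distributor offers 90.24, keeping 9.76.
Round 2 (the studio proposes): the distributor can get 9.76 next round, worth 0.4 × 9.76 = 3.904 now; the studio offers that and keeps 96.096.
So by rejecting in round 1, the studio gets 96.096 next round, worth 0.94 × 96.096 = 90.33024 now.
Offer 86 < 90.33024, so the studio rejects.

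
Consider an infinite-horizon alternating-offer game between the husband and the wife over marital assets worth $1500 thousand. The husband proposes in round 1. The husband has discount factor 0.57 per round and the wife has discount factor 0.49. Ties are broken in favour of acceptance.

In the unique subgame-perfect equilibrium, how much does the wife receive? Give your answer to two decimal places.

438.53

Let x be the husband's share when the husband proposes and y be the wife's share when the wife proposes.
The wife accepts iff offered ≥ 0.49·y, so x = 1500 − 0.49y. Symmetrically y = 1500 − 0.57x.
Substituting: x = 1500 − 0.49(1500 − 0.57x), giving x(1 − 0.57·0.49) = 1500(1 − 0.49).
So x = 1500 × 0.51 / 0.7207 ≈ 1061.4680, and the wife receives 1500 − x ≈ 438.5320.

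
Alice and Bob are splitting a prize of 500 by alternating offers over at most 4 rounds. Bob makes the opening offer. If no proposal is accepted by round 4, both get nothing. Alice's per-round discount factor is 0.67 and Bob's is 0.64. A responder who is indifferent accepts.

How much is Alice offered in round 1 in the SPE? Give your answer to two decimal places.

Work backward from the last round.
Round 4 (Alice proposes): rejection yields 0 for Bob; Alice offers 0 and keeps 500.
Round 3 (Bob proposes): Alice can get 500 next round, worth 0.67 × 500 = 335 now, so Bob offers 335, keeping 165.
Round 2 (Alice proposes): Bob can get 165 next round, worth 0.64 × 165 = 105.6 now. Alice offers 105.6 and keeps 500 − 105.6 = 394.4.
Round 1 (Bob proposes): Alice can get 394.4 next round, worth 0.67 × 394.4 = 264.248 now; Bob offers that and keeps 235.752.

264.25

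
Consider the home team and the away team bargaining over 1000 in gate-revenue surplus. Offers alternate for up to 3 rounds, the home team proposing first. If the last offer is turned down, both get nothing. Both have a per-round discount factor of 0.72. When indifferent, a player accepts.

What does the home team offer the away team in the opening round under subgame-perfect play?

Round 3 (the home team proposes): the away team will accept anything ≥ 0, so the home team offers 0 and keeps 1000.
Round 2 (the away team proposes): the home team can get 1000 next round, worth 0.72 × 1000 = 720 now; the away team offers that and keeps 280.
Round 1 (the home team proposes): the away team can get 280 next round, worth 0.72 × 280 = 201.6 now. The home team offers 201.6 and keeps 1000 − 201.6 = 798.4.

201.6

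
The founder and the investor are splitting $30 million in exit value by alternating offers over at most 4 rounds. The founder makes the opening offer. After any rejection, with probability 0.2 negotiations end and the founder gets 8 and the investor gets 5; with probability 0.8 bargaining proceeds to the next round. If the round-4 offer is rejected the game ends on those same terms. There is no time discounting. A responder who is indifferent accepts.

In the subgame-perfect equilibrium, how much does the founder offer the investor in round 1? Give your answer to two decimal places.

16.42

By backward induction:
Round 4 (the investor proposes): the founder gets 8 if talks fail, so the investor offers 8 and keeps 22.
Round 3 (the founder proposes): rejecting gives the investor an expected 0.8 × 22 + 0.2 × 5 = 18.6; the founder offers that and keeps 11.4.
Round 2 (the investor proposes): rejecting gives the founder an expected 0.8 × 11.4 + 0.2 × 8 = 10.72; the investor offers that and keeps 19.28.
Round 1 (the founder proposes): rejecting gives the investor an expected 0.8 × 19.28 + 0.2 × 5 = 16.424; the founder offers that and keeps 13.576.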